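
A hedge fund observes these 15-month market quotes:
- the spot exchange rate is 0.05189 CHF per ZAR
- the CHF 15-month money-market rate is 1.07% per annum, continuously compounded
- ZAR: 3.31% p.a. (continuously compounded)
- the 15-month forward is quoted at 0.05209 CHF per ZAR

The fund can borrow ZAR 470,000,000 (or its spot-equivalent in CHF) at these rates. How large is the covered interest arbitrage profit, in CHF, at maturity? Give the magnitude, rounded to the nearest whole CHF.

CHF 799,818

T = 15/12 years.
Route A — deposit ZAR, sell forward: 470,000,000 × 1.0422428733 × 0.05209 = CHF 25,516,502.70.
Route B — convert at spot, deposit CHF: 470,000,000 × 0.05189 × 1.0134648454 = CHF 24,716,684.69.
The quoted forward overvalues ZAR, so borrow CHF, buy ZAR at spot, deposit the ZAR at 3.31%, and sell the proceeds forward at 0.05209.
Arbitrage profit = |25,516,502.70 − 24,716,684.69| = CHF 799,818.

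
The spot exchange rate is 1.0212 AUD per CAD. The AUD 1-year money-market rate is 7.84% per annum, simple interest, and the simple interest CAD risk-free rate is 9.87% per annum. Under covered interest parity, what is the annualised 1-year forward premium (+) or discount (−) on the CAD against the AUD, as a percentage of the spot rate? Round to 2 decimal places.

-1.85%

T = 1 year.
CIP forward (AUD per CAD) = 1.0212 × 1.078400/1.098700 = 1.0023319.
Annualised premium = (F − S)/S × (1/T) = (1.0023319 − 1.0212)/1.0212 ÷ 1 = -1.85%.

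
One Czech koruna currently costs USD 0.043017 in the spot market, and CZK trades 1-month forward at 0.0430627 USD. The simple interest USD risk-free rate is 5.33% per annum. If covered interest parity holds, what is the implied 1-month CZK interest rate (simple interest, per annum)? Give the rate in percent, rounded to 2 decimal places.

T = 1/12 years.
F/S = 0.0430627/0.043017 = 1.0010624 = (growth of USD) / (growth of CZK).
The USD side grows by 1 + 0.0533×1/12 = 1.0044417.
Hence g_CZK = 1.0033757.
r = (1.0033757 − 1)/(1/12) = 0.040508 → 4.05%.

4.05%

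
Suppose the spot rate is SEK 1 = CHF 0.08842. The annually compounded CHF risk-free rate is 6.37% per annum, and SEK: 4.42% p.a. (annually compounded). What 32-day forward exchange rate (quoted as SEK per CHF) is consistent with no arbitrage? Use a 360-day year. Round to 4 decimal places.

11.2911

T = 32/360 years.
CHF growth factor: (1 + 0.0637)^(32/360) = 1.00550428.
SEK accumulates by (1 + 0.0442)^(32/360) = 1.00385194.
CIP: F = S · (grow CHF)/(grow SEK) = 0.08842 × 1.00550428/1.00385194 = 0.088565539 CHF per SEK.
Invert for SEK per CHF: 1 / 0.088565539 = 11.2911.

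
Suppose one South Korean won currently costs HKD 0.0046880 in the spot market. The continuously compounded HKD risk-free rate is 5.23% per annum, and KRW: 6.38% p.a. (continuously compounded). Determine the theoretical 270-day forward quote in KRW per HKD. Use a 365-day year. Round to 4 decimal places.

T = 270/365 years.
Growth of 1 HKD over T: e^(0.0523×270/365) = 1.039445784.
KRW growth factor: e^(0.0638×270/365) = 1.04832591.
So F = 0.004688 × 1.039445784 / 1.04832591 = 0.00464828904 (HKD/KRW).
Quoted the other way: 1/0.00464828904 = 215.1329 KRW per HKD.

215.1329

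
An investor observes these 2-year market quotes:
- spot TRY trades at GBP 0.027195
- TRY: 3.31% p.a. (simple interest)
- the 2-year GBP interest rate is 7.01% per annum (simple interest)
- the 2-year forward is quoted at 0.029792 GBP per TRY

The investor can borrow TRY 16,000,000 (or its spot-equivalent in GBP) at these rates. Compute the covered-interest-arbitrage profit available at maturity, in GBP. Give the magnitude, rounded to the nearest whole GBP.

GBP 12,104

T = 2 years.
Invest the TRY and cover forward: 16,000,000 × 1.066200 × 0.029792 = GBP 508,227.69.
Convert at spot and invest in GBP: 16,000,000 × 0.027195 × 1.140200 = GBP 496,123.82.
The quoted forward overvalues TRY, so borrow GBP, buy TRY at spot, deposit the TRY at 3.31%, and sell the proceeds forward at 0.029792.
The gap between the two covered legs is GBP 12,104.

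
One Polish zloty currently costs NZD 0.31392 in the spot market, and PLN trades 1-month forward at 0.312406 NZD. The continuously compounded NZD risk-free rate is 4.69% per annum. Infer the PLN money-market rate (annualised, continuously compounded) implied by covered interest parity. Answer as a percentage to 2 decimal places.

T = 1/12 years.
By CIP, F/S equals the NZD-to-PLN growth ratio: 0.312406/0.31392 = 0.9951771.
NZD growth factor: e^(0.0469×1/12) = 1.003916.
Hence g_PLN = 1.0087813.
Take logs: ln 1.0087813 / (1/12) = 0.104916, so 10.49%.

10.49%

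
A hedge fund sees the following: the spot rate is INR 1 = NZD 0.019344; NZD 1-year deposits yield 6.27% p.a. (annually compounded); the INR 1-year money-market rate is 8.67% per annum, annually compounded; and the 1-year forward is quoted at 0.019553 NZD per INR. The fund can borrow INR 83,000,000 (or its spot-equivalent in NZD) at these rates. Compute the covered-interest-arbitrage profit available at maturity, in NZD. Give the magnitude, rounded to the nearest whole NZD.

NZD 57,384

T = 1 year.
Invest the INR and cover forward: 83,000,000 × 1.086700 × 0.019553 = NZD 1,763,604.34.
Convert at spot and invest in NZD: 83,000,000 × 0.019344 × 1.062700 = NZD 1,706,220.11.
The quoted forward overvalues INR, so borrow NZD, buy INR at spot, deposit the INR at 8.67%, and sell the proceeds forward at 0.019553.
Arbitrage profit = |1,763,604.34 − 1,706,220.11| = NZD 57,384.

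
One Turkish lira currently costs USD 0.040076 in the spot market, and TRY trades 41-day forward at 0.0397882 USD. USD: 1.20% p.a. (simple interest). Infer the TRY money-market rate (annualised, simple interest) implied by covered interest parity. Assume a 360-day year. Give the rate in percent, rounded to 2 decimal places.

T = 41/360 years.
By CIP, F/S equals the USD-to-TRY growth ratio: 0.0397882/0.040076 = 0.9928186.
USD growth factor: 1 + 0.0120×41/360 = 1.0013667.
Hence g_TRY = 1.0086099.
(1.0086099 − 1)/T = 0.075599, i.e. 7.56%.

7.56%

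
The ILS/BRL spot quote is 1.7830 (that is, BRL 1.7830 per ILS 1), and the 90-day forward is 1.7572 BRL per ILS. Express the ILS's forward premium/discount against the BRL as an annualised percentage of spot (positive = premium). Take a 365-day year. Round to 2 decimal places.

-5.87%

T = 90/365 years.
Period premium: (1.7572 − 1.783)/1.783 = -0.0144700.
×(1/T) gives -5.87% p.a.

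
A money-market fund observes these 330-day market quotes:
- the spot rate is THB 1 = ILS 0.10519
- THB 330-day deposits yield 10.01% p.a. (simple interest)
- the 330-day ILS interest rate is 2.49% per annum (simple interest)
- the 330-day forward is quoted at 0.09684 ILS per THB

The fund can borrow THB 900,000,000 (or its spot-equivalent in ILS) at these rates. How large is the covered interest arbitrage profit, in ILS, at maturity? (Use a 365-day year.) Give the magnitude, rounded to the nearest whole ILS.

ILS 1,758,527

T = 330/365 years.
Route A — deposit THB, sell forward: 900,000,000 × 1.0905013699 × 0.09684 = ILS 95,043,737.40.
Route B — convert at spot, deposit ILS: 900,000,000 × 0.10519 × 1.0225123288 = ILS 96,802,264.68.
The quoted forward undervalues THB, so borrow THB, convert to ILS at spot, deposit the ILS at 2.49%, and buy THB forward at 0.09684 to cover the loan.
Arbitrage profit = |95,043,737.40 − 96,802,264.68| = ILS 1,758,527.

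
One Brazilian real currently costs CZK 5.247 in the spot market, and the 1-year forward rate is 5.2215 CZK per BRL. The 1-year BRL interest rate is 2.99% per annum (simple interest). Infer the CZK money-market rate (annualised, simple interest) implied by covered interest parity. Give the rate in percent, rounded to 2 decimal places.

T = 1 year.
CIP gives F = S · g_CZK/g_BRL, so g_CZK/g_BRL = 5.2215/5.247 = 0.9951401.
The BRL side grows by 1 + 0.0299×1 = 1.029900.
Hence g_CZK = 1.0248948.
r = (1.0248948 − 1)/1 = 0.024895 → 2.49%.

2.49%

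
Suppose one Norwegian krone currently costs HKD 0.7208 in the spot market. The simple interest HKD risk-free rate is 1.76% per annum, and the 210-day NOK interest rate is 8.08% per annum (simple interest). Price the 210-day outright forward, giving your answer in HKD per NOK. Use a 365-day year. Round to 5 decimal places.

0.69575

T = 210/365 years.
Growth of 1 HKD over T: 1 + 0.0176×210/365 = 1.010126.
NOK accumulates by 1 + 0.0808×210/365 = 1.0464877.
CIP: F = S · (grow HKD)/(grow NOK) = 0.7208 × 1.010126/1.0464877 = 0.6957548 HKD per NOK.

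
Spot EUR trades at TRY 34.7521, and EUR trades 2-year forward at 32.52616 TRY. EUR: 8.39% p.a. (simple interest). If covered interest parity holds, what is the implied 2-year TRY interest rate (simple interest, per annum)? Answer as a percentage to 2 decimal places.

T = 2 years.
By CIP, F/S equals the TRY-to-EUR growth ratio: 32.52616/34.7521 = 0.9359480.
EUR growth factor: 1 + 0.0839×2 = 1.167800.
That pins the TRY growth at 1.0930001.
r = (1.0930001 − 1)/2 = 0.046500 → 4.65%.

4.65%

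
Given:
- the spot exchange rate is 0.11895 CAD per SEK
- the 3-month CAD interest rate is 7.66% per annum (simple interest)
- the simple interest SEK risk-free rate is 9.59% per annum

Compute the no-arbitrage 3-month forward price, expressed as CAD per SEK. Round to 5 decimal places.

0.11839

T = 3/12 years.
CAD accumulates by 1 + 0.0766×3/12 = 1.019150.
SEK growth factor: 1 + 0.0959×3/12 = 1.023975.
Forward (CAD per SEK) = 0.11895 × 1.019150 / 1.023975 = 0.1183895.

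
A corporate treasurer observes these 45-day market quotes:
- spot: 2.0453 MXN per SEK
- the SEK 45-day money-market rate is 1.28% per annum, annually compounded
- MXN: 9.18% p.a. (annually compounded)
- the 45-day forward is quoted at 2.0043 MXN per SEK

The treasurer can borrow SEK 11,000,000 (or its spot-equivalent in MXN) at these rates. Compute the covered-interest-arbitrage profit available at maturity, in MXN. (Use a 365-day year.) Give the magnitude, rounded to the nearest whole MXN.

MXN 661,338

T = 45/365 years.
Route A — deposit SEK, sell forward: 11,000,000 × 1.0015692979 × 2.0043 = MXN 22,081,898.78.
Route B — convert at spot, deposit MXN: 11,000,000 × 2.0453 × 1.0108869096 = MXN 22,743,236.96.
The quoted forward undervalues SEK, so borrow SEK, convert to MXN at spot, deposit the MXN at 9.18%, and buy SEK forward at 2.0043 to cover the loan.
The gap between the two covered legs is MXN 661,338.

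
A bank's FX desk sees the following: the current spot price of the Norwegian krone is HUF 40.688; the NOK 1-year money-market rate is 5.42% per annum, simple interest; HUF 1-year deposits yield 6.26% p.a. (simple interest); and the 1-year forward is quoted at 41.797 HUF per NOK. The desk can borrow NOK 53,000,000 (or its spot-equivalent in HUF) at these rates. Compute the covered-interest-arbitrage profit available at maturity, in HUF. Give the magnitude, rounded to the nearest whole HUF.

T = 1 year.
Keep in NOK, deliver into the forward: 53,000,000·1.054200·41.797 = HUF 2,335,307,062.20.
Swap to HUF now, deposit: 53,000,000·40.688·1.062600 = HUF 2,291,458,646.40.
The quoted forward overvalues NOK, so borrow HUF, buy NOK at spot, deposit the NOK at 5.42%, and sell the proceeds forward at 41.797.
The gap between the two covered legs is HUF 43,848,416.

HUF 43,848,416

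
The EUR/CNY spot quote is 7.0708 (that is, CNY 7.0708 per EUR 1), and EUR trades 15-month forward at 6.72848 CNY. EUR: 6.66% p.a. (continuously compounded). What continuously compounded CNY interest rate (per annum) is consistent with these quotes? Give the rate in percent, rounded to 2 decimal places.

T = 15/12 years.
By CIP, F/S equals the CNY-to-EUR growth ratio: 6.72848/7.0708 = 0.9515868.
EUR growth factor: e^(0.0666×15/12) = 1.0868135.
So the CNY growth factor = 1.0341974.
Take logs: ln 1.0341974 / (15/12) = 0.026901, so 2.69%.

2.69%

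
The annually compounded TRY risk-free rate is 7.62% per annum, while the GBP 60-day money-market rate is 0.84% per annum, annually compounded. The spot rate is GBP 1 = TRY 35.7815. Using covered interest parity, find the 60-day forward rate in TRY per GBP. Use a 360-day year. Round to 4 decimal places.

36.1717

T = 60/360 years.
TRY accumulates by (1 + 0.0762)^(60/360) = 1.01231459.
GBP accumulates by (1 + 0.0084)^(60/360) = 1.00139513.
Forward (TRY per GBP) = 35.7815 × 1.01231459 / 1.00139513 = 36.171670.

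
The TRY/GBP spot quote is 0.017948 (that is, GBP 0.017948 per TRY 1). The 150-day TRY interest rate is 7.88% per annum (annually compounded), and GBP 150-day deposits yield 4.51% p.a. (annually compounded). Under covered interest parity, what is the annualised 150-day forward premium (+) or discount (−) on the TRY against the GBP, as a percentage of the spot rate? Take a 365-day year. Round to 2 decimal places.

T = 150/365 years.
F = S · g_GBP/g_TRY = 0.017948 × 1.0182938/1.0316619 = 0.017715433.
Annualised premium = (F − S)/S × (1/T) = (0.017715433 − 0.017948)/0.017948 ÷ (150/365) = -3.15%.

-3.15%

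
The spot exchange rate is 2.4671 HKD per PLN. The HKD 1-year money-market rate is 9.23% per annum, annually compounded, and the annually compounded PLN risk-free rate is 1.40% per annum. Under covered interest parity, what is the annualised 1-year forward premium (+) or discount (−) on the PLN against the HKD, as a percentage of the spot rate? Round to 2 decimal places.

+7.72%

T = 1 year.
CIP forward (HKD per PLN) = 2.4671 × 1.092300/1.014000 = 2.6576068.
(F − S)/S ÷ T = (2.6576068 − 2.4671)/2.4671/1 = 0.077219 → 7.72%.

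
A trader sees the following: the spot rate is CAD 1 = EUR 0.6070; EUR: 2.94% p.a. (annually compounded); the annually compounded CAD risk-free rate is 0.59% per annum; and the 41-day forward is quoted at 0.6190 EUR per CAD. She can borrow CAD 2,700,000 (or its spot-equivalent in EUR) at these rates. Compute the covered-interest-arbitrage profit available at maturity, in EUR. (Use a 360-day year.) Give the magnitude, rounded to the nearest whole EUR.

EUR 28,103

T = 41/360 years.
Route A — deposit CAD, sell forward: 2,700,000 × 1.000670194 × 0.6190 = EUR 1,672,420.10.
Route B — convert at spot, deposit EUR: 2,700,000 × 0.6070 × 1.003305508 = EUR 1,644,317.40.
The quoted forward overvalues CAD, so borrow EUR, buy CAD at spot, deposit the CAD at 0.59%, and sell the proceeds forward at 0.6190.
Arbitrage profit = |1,672,420.10 − 1,644,317.40| = EUR 28,103.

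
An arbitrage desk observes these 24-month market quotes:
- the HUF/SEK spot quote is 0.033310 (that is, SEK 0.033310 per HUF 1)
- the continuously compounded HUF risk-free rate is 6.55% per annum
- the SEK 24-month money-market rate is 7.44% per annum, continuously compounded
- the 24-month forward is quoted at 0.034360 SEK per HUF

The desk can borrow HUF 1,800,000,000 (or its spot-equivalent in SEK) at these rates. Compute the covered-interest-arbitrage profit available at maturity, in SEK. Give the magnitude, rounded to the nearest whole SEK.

T = 2 years.
Invest the HUF and cover forward: 1,800,000,000 × 1.1399677813 × 0.034360 = SEK 70,504,727.34.
Convert at spot and invest in SEK: 1,800,000,000 × 0.033310 × 1.1604408778 = SEK 69,577,714.15.
The quoted forward overvalues HUF, so borrow SEK, buy HUF at spot, deposit the HUF at 6.55%, and sell the proceeds forward at 0.034360.
Profit = 70,504,727.34 − 69,577,714.15 = SEK 927,013.

SEK 927,013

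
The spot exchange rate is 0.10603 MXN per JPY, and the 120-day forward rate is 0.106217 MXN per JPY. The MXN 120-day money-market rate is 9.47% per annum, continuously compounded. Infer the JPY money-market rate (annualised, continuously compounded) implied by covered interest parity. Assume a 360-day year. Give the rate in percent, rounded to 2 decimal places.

8.94%

T = 120/360 years.
F/S = 0.106217/0.10603 = 1.0017637 = (growth of MXN) / (growth of JPY).
The MXN side grows by e^(0.0947×120/360) = 1.0320702.
Hence g_JPY = 1.0302531.
Take logs: ln 1.0302531 / (120/360) = 0.089414, so 8.94%.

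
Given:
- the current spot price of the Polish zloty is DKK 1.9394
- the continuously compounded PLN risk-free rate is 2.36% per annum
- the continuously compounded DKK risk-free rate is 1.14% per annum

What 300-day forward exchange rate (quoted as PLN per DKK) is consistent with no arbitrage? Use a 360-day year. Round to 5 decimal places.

0.52089

T = 300/360 years.
Growth of 1 DKK over T: e^(0.0114×300/360) = 1.0095453.
PLN accumulates by e^(0.0236×300/360) = 1.0198613.
So F = 1.9394 × 1.0095453 / 1.0198613 = 1.919783 (DKK/PLN).
Invert for PLN per DKK: 1 / 1.919783 = 0.52089.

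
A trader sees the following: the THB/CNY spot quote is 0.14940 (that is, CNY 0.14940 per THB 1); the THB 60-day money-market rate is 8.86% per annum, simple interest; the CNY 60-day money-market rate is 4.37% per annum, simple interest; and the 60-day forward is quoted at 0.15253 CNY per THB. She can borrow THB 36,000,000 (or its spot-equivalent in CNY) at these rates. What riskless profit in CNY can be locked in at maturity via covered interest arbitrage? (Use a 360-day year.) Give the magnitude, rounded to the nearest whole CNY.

CNY 154,592

T = 60/360 years.
Route A — deposit THB, sell forward: 36,000,000 × 1.014766667 × 0.15253 = CNY 5,572,164.95.
Route B — convert at spot, deposit CNY: 36,000,000 × 0.14940 × 1.007283333 = CNY 5,417,572.68.
The quoted forward overvalues THB, so borrow CNY, buy THB at spot, deposit the THB at 8.86%, and sell the proceeds forward at 0.15253.
The gap between the two covered legs is CNY 154,592.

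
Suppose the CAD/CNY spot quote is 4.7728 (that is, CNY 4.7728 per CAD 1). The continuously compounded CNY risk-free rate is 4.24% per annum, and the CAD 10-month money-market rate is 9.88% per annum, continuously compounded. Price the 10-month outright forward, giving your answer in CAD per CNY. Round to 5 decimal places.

0.21960

T = 10/12 years.
Growth of 1 CNY over T: e^(0.0424×10/12) = 1.035965.
CAD accumulates by e^(0.0988×10/12) = 1.0858177.
CIP: F = S · (grow CNY)/(grow CAD) = 4.7728 × 1.035965/1.0858177 = 4.553668 CNY per CAD.
Invert for CAD per CNY: 1 / 4.553668 = 0.21960.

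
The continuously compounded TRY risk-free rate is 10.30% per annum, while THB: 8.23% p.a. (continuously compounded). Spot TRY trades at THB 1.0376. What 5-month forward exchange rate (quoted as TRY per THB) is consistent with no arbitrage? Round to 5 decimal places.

T = 5/12 years.
THB growth factor: e^(0.0823×5/12) = 1.0348864.
Growth of 1 TRY over T: e^(0.1030×5/12) = 1.0438509.
So F = 1.0376 × 1.0348864 / 1.0438509 = 1.028689 (THB/TRY).
Quoted the other way: 1/1.028689 = 0.97211 TRY per THB.

0.97211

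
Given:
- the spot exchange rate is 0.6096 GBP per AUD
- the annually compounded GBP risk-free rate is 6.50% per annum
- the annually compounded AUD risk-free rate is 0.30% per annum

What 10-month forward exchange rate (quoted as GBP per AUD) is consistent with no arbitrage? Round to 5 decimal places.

0.64084

T = 10/12 years.
Growth of 1 GBP over T: (1 + 0.0650)^(10/12) = 1.0538804.
Growth of 1 AUD over T: (1 + 0.0030)^(10/12) = 1.0024994.
So F = 0.6096 × 1.0538804 / 1.0024994 = 0.6408438 (GBP/AUD).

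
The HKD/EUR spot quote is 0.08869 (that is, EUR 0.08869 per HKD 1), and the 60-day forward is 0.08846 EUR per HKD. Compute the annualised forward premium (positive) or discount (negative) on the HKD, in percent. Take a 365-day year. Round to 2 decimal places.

T = 60/365 years.
Period premium: (0.08846 − 0.08869)/0.08869 = -0.0025933.
Per annum: -0.0025933 / (60/365) = -0.015776 = -1.58%.

-1.58%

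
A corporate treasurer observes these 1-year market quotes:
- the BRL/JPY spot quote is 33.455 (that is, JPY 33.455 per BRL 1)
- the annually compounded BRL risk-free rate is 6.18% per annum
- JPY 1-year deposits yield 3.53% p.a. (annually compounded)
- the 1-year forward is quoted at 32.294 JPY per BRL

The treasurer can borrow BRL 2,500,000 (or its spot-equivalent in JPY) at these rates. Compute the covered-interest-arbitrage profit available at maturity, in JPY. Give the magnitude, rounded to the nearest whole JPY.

T = 1 year.
Invest the BRL and cover forward: 2,500,000 × 1.061800 × 32.294 = JPY 85,724,423.00.
Convert at spot and invest in JPY: 2,500,000 × 33.455 × 1.035300 = JPY 86,589,903.75.
The quoted forward undervalues BRL, so borrow BRL, convert to JPY at spot, deposit the JPY at 3.53%, and buy BRL forward at 32.294 to cover the loan.
Arbitrage profit = |85,724,423.00 − 86,589,903.75| = JPY 865,481.

JPY 865,481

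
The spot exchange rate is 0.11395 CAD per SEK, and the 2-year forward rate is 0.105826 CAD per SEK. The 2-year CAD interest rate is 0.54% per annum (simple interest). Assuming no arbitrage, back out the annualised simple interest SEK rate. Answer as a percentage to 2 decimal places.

4.42%

T = 2 years.
By CIP, F/S equals the CAD-to-SEK growth ratio: 0.105826/0.11395 = 0.9287056.
CAD growth factor: 1 + 0.0054×2 = 1.010800.
So the SEK growth factor = 1.0883966.
(1.0883966 − 1)/T = 0.044198, i.e. 4.42%.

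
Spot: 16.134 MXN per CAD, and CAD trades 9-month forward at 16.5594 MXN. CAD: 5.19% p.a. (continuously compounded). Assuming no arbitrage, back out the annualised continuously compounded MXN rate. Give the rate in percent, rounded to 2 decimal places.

T = 9/12 years.
CIP gives F = S · g_MXN/g_CAD, so g_MXN/g_CAD = 16.5594/16.134 = 1.0263667.
The CAD side grows by e^(0.0519×9/12) = 1.0396925.
Hence g_MXN = 1.0671058.
Take logs: ln 1.0671058 / (9/12) = 0.086600, so 8.66%.

8.66%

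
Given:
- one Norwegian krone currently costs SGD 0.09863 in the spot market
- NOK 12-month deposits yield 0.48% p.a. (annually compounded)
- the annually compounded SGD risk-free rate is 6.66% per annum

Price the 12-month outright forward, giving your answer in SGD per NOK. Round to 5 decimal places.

0.10470

T = 1 year.
SGD accumulates by (1 + 0.0666)^1 = 1.066600.
Growth of 1 NOK over T: (1 + 0.0048)^1 = 1.004800.
CIP: F = S · (grow SGD)/(grow NOK) = 0.09863 × 1.066600/1.004800 = 0.1046962 SGD per NOK.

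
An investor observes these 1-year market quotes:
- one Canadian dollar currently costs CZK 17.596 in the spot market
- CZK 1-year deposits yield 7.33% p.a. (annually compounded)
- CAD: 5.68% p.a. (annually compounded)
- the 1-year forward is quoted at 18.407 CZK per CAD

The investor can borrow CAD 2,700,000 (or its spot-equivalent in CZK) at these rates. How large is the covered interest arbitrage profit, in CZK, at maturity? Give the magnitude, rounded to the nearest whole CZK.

CZK 1,530,173

T = 1 year.
Route A — deposit CAD, sell forward: 2,700,000 × 1.056800 × 18.407 = CZK 52,521,797.52.
Route B — convert at spot, deposit CZK: 2,700,000 × 17.596 × 1.073300 = CZK 50,991,624.36.
The quoted forward overvalues CAD, so borrow CZK, buy CAD at spot, deposit the CAD at 5.68%, and sell the proceeds forward at 18.407.
Arbitrage profit = |52,521,797.52 − 50,991,624.36| = CZK 1,530,173.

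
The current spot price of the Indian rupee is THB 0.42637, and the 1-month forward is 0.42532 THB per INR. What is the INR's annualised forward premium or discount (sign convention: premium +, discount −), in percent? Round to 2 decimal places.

-2.96%

T = 1/12 years.
(F − S)/S = (0.42532 − 0.42637)/0.42637 = -0.0024626.
×(1/T) gives -2.96% p.a.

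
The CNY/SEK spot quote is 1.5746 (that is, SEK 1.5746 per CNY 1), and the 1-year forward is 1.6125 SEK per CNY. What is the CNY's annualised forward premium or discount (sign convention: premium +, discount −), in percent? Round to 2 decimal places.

+2.41%

T = 1 year.
Period premium: (1.6125 − 1.5746)/1.5746 = 0.0240696.
×(1/T) gives 2.41% p.a.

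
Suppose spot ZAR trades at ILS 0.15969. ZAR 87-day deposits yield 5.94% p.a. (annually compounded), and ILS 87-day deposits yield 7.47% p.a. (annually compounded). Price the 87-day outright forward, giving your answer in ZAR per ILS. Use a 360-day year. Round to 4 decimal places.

T = 87/360 years.
ILS accumulates by (1 + 0.0747)^(87/360) = 1.0175625.
ZAR growth factor: (1 + 0.0594)^(87/360) = 1.0140425.
So F = 0.15969 × 1.0175625 / 1.0140425 = 0.1602443 (ILS/ZAR).
Invert for ZAR per ILS: 1 / 0.1602443 = 6.2405.

6.2405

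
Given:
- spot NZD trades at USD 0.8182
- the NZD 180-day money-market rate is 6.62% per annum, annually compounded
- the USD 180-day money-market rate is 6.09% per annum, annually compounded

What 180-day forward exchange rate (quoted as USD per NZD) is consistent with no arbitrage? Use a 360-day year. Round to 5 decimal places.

T = 180/360 years.
USD accumulates by (1 + 0.0609)^(180/360) = 1.030000.
NZD growth factor: (1 + 0.0662)^(180/360) = 1.0325696.
So F = 0.8182 × 1.030000 / 1.0325696 = 0.8161639 (USD/NZD).

0.81616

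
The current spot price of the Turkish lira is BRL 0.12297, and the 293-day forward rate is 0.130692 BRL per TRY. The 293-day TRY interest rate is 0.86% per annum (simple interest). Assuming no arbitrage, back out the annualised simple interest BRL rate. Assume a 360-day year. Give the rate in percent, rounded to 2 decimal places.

8.63%

T = 293/360 years.
By CIP, F/S equals the BRL-to-TRY growth ratio: 0.130692/0.12297 = 1.0627958.
TRY growth factor: 1 + 0.0086×293/360 = 1.0069994.
So the BRL growth factor = 1.0702347.
r = (1.0702347 − 1)/(293/360) = 0.086295 → 8.63%.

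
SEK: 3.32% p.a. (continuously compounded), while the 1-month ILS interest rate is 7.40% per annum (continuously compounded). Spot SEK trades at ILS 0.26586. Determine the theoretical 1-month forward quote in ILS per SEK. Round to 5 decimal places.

0.26677

T = 1/12 years.
ILS accumulates by e^(0.0740×1/12) = 1.0061857.
Growth of 1 SEK over T: e^(0.0332×1/12) = 1.0027705.
Forward (ILS per SEK) = 0.26586 × 1.0061857 / 1.0027705 = 0.2667655.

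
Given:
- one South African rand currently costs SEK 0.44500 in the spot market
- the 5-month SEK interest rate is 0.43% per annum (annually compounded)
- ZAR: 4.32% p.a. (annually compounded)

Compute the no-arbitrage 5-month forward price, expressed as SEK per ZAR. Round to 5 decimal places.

T = 5/12 years.
SEK accumulates by (1 + 0.0043)^(5/12) = 1.0017894.
Growth of 1 ZAR over T: (1 + 0.0432)^(5/12) = 1.0177782.
Forward (SEK per ZAR) = 0.445 × 1.0017894 / 1.0177782 = 0.4380093.

0.43801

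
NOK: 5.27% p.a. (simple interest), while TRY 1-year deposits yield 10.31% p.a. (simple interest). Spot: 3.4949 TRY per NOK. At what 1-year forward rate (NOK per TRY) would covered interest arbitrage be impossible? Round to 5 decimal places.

0.27306

T = 1 year.
Growth of 1 TRY over T: 1 + 0.1031×1 = 1.103100.
NOK accumulates by 1 + 0.0527×1 = 1.052700.
CIP: F = S · (grow TRY)/(grow NOK) = 3.4949 × 1.103100/1.052700 = 3.662225 TRY per NOK.
Quoted the other way: 1/3.662225 = 0.27306 NOK per TRY.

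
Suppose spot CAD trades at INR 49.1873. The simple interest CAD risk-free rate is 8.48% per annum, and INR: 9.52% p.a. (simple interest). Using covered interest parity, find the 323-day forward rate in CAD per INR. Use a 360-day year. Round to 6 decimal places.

0.020156

T = 323/360 years.
INR accumulates by 1 + 0.0952×323/360 = 1.0854156.
Growth of 1 CAD over T: 1 + 0.0848×323/360 = 1.0760844.
So F = 49.1873 × 1.0854156 / 1.0760844 = 49.61382 (INR/CAD).
Quoted the other way: 1/49.61382 = 0.020156 CAD per INR.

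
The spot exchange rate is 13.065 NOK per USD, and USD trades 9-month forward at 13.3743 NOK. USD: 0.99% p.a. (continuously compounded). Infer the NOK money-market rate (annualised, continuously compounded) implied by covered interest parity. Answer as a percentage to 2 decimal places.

4.11%

T = 9/12 years.
CIP gives F = S · g_NOK/g_USD, so g_NOK/g_USD = 13.3743/13.065 = 1.0236739.
USD growth factor: e^(0.0099×9/12) = 1.0074526.
That pins the NOK growth at 1.0313029.
r = ln(1.0313029)/(9/12) = 0.041097 → 4.11%.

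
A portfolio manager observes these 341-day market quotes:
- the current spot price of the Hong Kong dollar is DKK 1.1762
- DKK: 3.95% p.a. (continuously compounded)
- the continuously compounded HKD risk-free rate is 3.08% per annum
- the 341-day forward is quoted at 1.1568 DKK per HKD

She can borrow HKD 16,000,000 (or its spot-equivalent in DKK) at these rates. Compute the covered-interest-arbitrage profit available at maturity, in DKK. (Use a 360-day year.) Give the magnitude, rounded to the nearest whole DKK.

DKK 479,926

T = 341/360 years.
Invest the HKD and cover forward: 16,000,000 × 1.0296041875 × 1.1568 = DKK 19,056,737.99.
Convert at spot and invest in DKK: 16,000,000 × 1.1762 × 1.0381240412 = DKK 19,536,663.96.
The quoted forward undervalues HKD, so borrow HKD, convert to DKK at spot, deposit the DKK at 3.95%, and buy HKD forward at 1.1568 to cover the loan.
The gap between the two covered legs is DKK 479,926.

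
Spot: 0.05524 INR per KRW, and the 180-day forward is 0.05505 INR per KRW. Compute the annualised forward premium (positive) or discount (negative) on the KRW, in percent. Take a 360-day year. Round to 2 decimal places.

T = 180/360 years.
KRW trades forward at -0.34395% vs spot over the period.
Annualise by dividing by T: -0.0034395 / (180/360) = -0.006879 → -0.69%.

-0.69%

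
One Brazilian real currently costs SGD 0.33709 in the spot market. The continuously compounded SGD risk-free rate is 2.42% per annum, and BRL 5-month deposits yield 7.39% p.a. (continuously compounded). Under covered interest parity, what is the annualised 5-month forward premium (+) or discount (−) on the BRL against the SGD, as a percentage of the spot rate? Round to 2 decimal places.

T = 5/12 years.
F = S · g_SGD/g_BRL = 0.33709 × 1.0101343/1.0312706 = 0.33018121.
Annualised premium = (F − S)/S × (1/T) = (0.33018121 − 0.33709)/0.33709 ÷ (5/12) = -4.92%.

-4.92%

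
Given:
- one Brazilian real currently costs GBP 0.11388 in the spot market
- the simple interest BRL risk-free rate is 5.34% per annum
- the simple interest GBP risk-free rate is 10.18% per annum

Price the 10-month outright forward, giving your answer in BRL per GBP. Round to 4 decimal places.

T = 10/12 years.
GBP growth factor: 1 + 0.1018×10/12 = 1.0848333.
Growth of 1 BRL over T: 1 + 0.0534×10/12 = 1.044500.
So F = 0.11388 × 1.0848333 / 1.044500 = 0.1182775 (GBP/BRL).
Invert for BRL per GBP: 1 / 0.1182775 = 8.4547.

8.4547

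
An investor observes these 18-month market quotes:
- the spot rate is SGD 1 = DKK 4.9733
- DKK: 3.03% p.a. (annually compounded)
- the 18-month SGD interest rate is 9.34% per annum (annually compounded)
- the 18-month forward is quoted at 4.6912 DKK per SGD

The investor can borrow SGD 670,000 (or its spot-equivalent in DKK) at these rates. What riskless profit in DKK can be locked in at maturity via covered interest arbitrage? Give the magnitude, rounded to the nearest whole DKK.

T = 18/12 years.
Keep in SGD, deliver into the forward: 670,000·1.143322116·4.6912 = DKK 3,593,580.32.
Swap to DKK now, deposit: 670,000·4.9733·1.045792565 = DKK 3,484,696.91.
The quoted forward overvalues SGD, so borrow DKK, buy SGD at spot, deposit the SGD at 9.34%, and sell the proceeds forward at 4.6912.
Profit = 3,593,580.32 − 3,484,696.91 = DKK 108,883.

DKK 108,883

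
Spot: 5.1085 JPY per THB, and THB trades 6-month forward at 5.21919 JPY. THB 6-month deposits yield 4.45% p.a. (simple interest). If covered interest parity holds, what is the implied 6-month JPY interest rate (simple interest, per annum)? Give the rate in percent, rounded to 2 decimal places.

8.88%

T = 6/12 years.
CIP gives F = S · g_JPY/g_THB, so g_JPY/g_THB = 5.21919/5.1085 = 1.0216678.
THB growth factor: 1 + 0.0445×6/12 = 1.022250.
Hence g_JPY = 1.0443999.
(1.0443999 − 1)/T = 0.088800, i.e. 8.88%.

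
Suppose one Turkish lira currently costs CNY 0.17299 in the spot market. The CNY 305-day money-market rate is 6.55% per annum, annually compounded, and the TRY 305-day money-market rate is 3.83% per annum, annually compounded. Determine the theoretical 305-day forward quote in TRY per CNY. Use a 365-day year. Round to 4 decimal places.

5.6571

T = 305/365 years.
Growth of 1 CNY over T: (1 + 0.0655)^(305/365) = 1.0544455.
TRY growth factor: (1 + 0.0383)^(305/365) = 1.0319048.
So F = 0.17299 × 1.0544455 / 1.0319048 = 0.1767688 (CNY/TRY).
Invert for TRY per CNY: 1 / 0.1767688 = 5.6571.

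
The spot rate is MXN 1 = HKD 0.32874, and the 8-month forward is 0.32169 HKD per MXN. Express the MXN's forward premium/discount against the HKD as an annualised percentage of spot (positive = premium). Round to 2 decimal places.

-3.22%

T = 8/12 years.
MXN trades forward at -2.14455% vs spot over the period.
×(1/T) gives -3.22% p.a.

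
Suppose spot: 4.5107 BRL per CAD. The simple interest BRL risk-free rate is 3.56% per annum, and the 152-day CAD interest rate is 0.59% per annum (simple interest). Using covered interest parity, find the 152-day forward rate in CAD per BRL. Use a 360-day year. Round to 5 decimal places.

T = 152/360 years.
Growth of 1 BRL over T: 1 + 0.0356×152/360 = 1.0150311.
Growth of 1 CAD over T: 1 + 0.0059×152/360 = 1.0024911.
CIP: F = S · (grow BRL)/(grow CAD) = 4.5107 × 1.0150311/1.0024911 = 4.567124 BRL per CAD.
Quoted the other way: 1/4.567124 = 0.21896 CAD per BRL.

0.21896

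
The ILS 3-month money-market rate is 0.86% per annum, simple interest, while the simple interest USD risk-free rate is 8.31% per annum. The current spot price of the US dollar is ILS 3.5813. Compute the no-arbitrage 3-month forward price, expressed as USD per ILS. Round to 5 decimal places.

T = 3/12 years.
ILS accumulates by 1 + 0.0086×3/12 = 1.002150.
USD accumulates by 1 + 0.0831×3/12 = 1.020775.
Forward (ILS per USD) = 3.5813 × 1.002150 / 1.020775 = 3.515956.
Invert for USD per ILS: 1 / 3.515956 = 0.28442.

0.28442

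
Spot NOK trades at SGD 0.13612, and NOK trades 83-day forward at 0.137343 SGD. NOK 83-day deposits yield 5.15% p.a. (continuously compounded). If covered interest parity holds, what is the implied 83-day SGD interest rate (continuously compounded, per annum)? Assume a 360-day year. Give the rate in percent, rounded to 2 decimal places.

9.03%

T = 83/360 years.
CIP gives F = S · g_SGD/g_NOK, so g_SGD/g_NOK = 0.137343/0.13612 = 1.0089847.
The NOK side grows by e^(0.0515×83/360) = 1.0119444.
So the SGD growth factor = 1.0210364.
Take logs: ln 1.0210364 / (83/360) = 0.090296, so 9.03%.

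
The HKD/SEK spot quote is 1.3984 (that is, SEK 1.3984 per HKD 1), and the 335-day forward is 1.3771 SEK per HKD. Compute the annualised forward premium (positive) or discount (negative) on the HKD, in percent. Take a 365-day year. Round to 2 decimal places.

T = 335/365 years.
(F − S)/S = (1.3771 − 1.3984)/1.3984 = -0.0152317.
Per annum: -0.0152317 / (335/365) = -0.016596 = -1.66%.

-1.66%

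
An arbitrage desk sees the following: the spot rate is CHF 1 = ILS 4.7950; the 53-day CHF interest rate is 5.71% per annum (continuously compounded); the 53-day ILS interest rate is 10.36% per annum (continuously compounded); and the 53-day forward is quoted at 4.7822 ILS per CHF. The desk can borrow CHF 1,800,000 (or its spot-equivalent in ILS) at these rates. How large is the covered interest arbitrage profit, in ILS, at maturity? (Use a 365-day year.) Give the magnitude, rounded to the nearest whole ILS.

T = 53/365 years.
Invest the CHF and cover forward: 1,800,000 × 1.0083257 × 4.7822 = ILS 8,679,627.29.
Convert at spot and invest in ILS: 1,800,000 × 4.7950 × 1.015157007 = ILS 8,761,820.13.
The quoted forward undervalues CHF, so borrow CHF, convert to ILS at spot, deposit the ILS at 10.36%, and buy CHF forward at 4.7822 to cover the loan.
Profit = 8,761,820.13 − 8,679,627.29 = ILS 82,193.

ILS 82,193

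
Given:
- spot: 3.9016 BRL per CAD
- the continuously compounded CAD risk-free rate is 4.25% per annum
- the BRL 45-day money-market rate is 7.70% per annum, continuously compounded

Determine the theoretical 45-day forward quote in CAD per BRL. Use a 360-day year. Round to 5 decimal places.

0.25520

T = 45/360 years.
BRL growth factor: e^(0.0770×45/360) = 1.0096715.
CAD growth factor: e^(0.0425×45/360) = 1.0053266.
Forward (BRL per CAD) = 3.9016 × 1.0096715 / 1.0053266 = 3.918462.
Quoted the other way: 1/3.918462 = 0.25520 CAD per BRL.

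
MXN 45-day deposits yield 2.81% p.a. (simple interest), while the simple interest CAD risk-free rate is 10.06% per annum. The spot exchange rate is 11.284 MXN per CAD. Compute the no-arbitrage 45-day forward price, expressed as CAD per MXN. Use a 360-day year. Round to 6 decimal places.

T = 45/360 years.
MXN growth factor: 1 + 0.0281×45/360 = 1.0035125.
CAD accumulates by 1 + 0.1006×45/360 = 1.012575.
CIP: F = S · (grow MXN)/(grow CAD) = 11.284 × 1.0035125/1.012575 = 11.18301 MXN per CAD.
Quoted the other way: 1/11.18301 = 0.089421 CAD per MXN.

0.089421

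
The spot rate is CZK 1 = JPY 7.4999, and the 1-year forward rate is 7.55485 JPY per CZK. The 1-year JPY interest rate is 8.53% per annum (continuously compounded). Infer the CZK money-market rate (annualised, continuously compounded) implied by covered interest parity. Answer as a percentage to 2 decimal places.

T = 1 year.
F/S = 7.55485/7.4999 = 1.0073268 = (growth of JPY) / (growth of CZK).
JPY growth factor: e^(0.0853×1) = 1.0890437.
So the CZK growth factor = 1.0811225.
r = ln(1.0811225)/1 = 0.078000 → 7.80%.

7.80%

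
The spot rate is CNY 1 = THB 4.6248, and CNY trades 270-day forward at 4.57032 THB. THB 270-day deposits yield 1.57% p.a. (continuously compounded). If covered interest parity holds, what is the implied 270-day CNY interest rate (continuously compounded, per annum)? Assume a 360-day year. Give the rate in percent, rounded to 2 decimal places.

T = 270/360 years.
By CIP, F/S equals the THB-to-CNY growth ratio: 4.57032/4.6248 = 0.9882200.
The THB side grows by e^(0.0157×270/360) = 1.0118446.
That pins the CNY growth at 1.0239062.
Take logs: ln 1.0239062 / (270/360) = 0.031500, so 3.15%.

3.15%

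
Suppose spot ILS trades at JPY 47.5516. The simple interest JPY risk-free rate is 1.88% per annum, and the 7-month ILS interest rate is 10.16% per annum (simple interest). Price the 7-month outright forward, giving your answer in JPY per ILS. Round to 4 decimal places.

45.3834

T = 7/12 years.
JPY accumulates by 1 + 0.0188×7/12 = 1.01096667.
ILS accumulates by 1 + 0.1016×7/12 = 1.05926667.
Forward (JPY per ILS) = 47.5516 × 1.01096667 / 1.05926667 = 45.383362.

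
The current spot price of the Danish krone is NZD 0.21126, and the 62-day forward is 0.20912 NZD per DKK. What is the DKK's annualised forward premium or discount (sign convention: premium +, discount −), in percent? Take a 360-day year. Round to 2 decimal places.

-5.88%

T = 62/360 years.
Period premium: (0.20912 − 0.21126)/0.21126 = -0.0101297.
×(1/T) gives -5.88% p.a.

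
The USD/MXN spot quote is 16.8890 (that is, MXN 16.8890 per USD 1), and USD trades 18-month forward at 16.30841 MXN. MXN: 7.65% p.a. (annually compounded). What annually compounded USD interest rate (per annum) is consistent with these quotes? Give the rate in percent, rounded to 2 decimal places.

10.19%

T = 18/12 years.
F/S = 16.30841/16.889 = 0.9656232 = (growth of MXN) / (growth of USD).
The MXN side grows by (1 + 0.0765)^(18/12) = 1.1169174.
So the USD growth factor = 1.1566804.
Annualise: 1.1566804^(12/18) − 1 = 0.101900 = 10.19%.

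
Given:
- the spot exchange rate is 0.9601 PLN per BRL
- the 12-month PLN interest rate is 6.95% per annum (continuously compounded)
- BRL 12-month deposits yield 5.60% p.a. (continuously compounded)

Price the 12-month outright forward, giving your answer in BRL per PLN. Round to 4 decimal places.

T = 1 year.
Growth of 1 PLN over T: e^(0.0695×1) = 1.0719721.
Growth of 1 BRL over T: e^(0.0560×1) = 1.0575977.
Forward (PLN per BRL) = 0.9601 × 1.0719721 / 1.0575977 = 0.9731493.
Quoted the other way: 1/0.9731493 = 1.0276 BRL per PLN.

1.0276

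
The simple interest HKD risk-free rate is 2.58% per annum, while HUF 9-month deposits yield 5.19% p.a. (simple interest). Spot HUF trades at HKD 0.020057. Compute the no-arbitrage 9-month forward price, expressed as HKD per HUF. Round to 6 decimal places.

T = 9/12 years.
Growth of 1 HKD over T: 1 + 0.0258×9/12 = 1.019350.
Growth of 1 HUF over T: 1 + 0.0519×9/12 = 1.038925.
Forward (HKD per HUF) = 0.020057 × 1.019350 / 1.038925 = 0.01967909.

0.019679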